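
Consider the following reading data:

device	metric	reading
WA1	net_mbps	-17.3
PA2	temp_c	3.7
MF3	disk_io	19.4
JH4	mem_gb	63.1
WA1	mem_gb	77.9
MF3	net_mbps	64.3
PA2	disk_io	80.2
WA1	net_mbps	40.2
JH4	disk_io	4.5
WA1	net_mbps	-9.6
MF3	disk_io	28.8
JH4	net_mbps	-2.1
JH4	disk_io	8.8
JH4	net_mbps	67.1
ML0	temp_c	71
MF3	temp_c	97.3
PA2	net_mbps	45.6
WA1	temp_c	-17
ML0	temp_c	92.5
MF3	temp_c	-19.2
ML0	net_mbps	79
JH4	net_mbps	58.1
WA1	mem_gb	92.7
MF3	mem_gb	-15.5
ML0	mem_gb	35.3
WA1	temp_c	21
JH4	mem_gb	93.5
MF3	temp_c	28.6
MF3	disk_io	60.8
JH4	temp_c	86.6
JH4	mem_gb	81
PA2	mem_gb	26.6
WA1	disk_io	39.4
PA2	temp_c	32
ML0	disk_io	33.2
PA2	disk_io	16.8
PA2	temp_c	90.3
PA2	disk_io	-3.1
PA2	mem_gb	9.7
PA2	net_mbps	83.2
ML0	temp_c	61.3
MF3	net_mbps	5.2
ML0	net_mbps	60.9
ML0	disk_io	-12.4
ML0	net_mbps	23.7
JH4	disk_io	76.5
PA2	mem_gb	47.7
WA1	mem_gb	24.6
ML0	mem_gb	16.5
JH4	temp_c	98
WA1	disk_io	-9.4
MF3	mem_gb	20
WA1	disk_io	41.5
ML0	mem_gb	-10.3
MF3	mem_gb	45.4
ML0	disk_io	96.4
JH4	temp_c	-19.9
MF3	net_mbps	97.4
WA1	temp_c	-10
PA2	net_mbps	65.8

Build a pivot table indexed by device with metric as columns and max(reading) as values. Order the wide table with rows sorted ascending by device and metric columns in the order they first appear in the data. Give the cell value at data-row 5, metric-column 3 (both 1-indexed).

41.5

With rows sorted ascending by device, row 5 is device=WA1. metric columns in first-appearance order: net_mbps, temp_c, disk_io, mem_gb; column 3 is disk_io.
Long rows with device=WA1, metric=disk_io: max(39.4, -9.4, 41.5) = 41.5.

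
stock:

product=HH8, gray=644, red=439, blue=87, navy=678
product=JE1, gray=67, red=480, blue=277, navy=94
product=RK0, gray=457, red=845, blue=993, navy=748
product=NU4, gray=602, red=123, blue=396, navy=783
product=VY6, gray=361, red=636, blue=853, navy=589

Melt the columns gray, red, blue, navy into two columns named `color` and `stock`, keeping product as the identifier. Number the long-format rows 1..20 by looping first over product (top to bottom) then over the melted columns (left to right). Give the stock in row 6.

20 rows total (5 × 4). Row 6: index ⌊(6-1)/4⌋ = 1 into product → JE1; (6-1) mod 4 = 1 into the melted columns → red.
So row 6 is (JE1, red, 480); stock = 480.

480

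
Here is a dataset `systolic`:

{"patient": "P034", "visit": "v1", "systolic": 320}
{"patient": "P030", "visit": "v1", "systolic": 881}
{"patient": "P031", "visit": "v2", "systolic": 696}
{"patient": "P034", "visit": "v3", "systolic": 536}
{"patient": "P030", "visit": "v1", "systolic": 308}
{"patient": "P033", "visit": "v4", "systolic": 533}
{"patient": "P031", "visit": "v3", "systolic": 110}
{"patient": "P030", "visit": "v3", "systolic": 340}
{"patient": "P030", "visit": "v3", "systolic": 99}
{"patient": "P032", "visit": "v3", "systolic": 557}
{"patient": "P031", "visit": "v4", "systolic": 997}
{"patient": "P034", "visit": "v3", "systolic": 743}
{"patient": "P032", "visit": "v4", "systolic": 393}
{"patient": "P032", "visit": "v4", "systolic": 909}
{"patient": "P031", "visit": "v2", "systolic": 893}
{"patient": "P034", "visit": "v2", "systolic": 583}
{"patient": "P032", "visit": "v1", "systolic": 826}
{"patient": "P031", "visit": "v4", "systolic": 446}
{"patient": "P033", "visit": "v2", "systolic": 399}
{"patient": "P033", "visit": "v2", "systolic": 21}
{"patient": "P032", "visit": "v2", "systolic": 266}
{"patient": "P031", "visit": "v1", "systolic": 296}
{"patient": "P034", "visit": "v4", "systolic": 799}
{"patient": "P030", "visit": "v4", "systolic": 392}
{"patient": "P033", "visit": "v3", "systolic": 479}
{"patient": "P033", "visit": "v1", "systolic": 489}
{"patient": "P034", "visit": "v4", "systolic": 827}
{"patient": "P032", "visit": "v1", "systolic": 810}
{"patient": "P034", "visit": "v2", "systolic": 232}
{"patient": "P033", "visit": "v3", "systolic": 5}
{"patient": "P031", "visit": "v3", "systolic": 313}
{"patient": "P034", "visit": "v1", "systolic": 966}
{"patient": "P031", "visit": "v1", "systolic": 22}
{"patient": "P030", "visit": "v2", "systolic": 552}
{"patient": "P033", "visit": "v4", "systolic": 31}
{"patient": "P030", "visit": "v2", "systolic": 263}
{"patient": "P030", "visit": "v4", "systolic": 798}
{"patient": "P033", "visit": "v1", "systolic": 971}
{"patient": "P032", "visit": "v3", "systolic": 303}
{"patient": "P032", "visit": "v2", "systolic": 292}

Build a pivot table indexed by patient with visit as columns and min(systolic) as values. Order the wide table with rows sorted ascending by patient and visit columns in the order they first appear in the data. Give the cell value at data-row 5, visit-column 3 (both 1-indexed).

536

With rows sorted ascending by patient, row 5 is patient=P034. visit columns in first-appearance order: v1, v2, v3, v4; column 3 is v3.
Long rows with patient=P034, visit=v3: min(536, 743) = 536.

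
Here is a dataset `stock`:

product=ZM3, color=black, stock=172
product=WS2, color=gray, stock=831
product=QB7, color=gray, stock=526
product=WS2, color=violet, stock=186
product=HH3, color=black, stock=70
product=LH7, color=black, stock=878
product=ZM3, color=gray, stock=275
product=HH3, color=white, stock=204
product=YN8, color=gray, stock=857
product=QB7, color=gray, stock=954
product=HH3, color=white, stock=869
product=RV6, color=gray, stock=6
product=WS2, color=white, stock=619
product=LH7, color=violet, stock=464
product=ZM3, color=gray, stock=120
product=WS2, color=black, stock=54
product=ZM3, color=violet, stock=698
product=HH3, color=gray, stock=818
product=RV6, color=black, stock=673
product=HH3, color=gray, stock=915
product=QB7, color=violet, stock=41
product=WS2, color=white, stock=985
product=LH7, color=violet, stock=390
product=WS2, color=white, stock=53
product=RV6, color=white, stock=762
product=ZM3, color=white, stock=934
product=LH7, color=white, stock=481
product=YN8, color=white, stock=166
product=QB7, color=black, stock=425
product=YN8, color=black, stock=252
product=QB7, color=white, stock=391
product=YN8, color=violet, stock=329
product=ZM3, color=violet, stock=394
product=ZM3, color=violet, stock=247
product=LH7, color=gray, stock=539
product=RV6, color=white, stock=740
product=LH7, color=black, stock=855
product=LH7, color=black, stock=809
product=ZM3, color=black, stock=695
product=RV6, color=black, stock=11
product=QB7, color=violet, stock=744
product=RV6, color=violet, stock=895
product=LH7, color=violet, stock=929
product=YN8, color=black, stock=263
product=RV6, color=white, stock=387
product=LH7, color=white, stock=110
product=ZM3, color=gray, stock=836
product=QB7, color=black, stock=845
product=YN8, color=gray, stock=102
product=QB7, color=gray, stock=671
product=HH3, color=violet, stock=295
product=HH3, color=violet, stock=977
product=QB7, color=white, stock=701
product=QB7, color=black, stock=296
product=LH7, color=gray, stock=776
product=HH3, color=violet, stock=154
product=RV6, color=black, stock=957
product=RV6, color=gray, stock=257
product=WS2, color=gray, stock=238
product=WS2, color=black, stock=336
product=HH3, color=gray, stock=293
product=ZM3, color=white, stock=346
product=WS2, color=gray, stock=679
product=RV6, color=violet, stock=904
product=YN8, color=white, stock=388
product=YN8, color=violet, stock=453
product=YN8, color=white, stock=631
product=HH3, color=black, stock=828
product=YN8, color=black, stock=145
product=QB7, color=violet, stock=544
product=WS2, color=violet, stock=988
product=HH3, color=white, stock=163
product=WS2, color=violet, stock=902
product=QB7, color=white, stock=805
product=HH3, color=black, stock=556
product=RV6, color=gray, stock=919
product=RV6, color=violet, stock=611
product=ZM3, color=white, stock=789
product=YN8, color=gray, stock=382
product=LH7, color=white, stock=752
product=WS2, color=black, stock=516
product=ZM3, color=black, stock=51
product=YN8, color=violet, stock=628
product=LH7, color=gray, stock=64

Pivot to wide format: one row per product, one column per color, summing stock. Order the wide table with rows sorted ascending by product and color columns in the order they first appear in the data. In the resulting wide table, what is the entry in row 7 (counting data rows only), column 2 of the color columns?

1231

With rows sorted ascending by product, row 7 is product=ZM3. color columns in first-appearance order: black, gray, violet, white; column 2 is gray.
Long rows with product=ZM3, color=gray: 275 + 120 + 836 = 1231.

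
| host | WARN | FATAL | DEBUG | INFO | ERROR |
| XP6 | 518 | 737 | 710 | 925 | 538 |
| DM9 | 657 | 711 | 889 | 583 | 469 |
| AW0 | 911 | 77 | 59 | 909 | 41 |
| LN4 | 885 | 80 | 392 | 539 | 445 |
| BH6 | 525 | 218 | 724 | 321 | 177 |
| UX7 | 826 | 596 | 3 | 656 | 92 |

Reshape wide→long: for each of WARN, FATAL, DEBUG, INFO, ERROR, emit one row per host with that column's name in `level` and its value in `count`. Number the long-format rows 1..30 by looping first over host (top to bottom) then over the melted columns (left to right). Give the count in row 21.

525

30 rows total (6 × 5). Row 21: index ⌊(21-1)/5⌋ = 4 into host → BH6; (21-1) mod 5 = 0 into the melted columns → WARN.
So row 21 is (BH6, WARN, 525); count = 525.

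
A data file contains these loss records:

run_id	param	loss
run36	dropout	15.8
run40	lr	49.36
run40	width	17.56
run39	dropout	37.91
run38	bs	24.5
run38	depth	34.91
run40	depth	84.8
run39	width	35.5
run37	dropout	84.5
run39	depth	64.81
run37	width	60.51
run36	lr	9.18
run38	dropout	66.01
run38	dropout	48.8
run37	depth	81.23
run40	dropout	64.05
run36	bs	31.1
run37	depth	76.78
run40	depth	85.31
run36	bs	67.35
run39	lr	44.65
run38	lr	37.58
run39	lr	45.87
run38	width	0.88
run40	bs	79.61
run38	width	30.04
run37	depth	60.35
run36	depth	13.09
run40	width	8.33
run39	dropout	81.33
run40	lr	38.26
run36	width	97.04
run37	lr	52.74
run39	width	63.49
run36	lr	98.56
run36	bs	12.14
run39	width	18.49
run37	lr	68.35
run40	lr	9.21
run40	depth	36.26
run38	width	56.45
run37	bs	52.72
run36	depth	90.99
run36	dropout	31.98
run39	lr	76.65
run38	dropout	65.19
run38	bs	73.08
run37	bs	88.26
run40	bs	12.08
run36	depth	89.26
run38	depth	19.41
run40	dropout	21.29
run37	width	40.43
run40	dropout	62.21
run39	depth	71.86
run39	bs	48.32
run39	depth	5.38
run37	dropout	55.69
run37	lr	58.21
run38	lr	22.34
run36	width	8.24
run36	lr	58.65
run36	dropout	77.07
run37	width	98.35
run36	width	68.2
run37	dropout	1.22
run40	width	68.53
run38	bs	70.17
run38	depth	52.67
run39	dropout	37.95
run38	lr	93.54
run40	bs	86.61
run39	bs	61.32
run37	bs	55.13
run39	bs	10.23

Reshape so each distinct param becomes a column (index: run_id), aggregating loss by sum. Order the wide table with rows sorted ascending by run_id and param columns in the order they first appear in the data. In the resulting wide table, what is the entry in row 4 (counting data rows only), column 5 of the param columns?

142.05

With rows sorted ascending by run_id, row 4 is run_id=run39. param columns in first-appearance order: dropout, lr, width, bs, depth; column 5 is depth.
Long rows with run_id=run39, param=depth: 64.81 + 71.86 + 5.38 = 142.05.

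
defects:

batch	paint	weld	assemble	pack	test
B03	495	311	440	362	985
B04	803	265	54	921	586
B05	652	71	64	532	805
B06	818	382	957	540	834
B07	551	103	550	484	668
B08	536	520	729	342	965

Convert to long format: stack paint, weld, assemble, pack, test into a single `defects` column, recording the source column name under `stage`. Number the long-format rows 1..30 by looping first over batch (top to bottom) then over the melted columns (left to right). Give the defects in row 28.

729

30 rows total (6 × 5). Row 28: index ⌊(28-1)/5⌋ = 5 into batch → B08; (28-1) mod 5 = 2 into the melted columns → assemble.
So row 28 is (B08, assemble, 729); defects = 729.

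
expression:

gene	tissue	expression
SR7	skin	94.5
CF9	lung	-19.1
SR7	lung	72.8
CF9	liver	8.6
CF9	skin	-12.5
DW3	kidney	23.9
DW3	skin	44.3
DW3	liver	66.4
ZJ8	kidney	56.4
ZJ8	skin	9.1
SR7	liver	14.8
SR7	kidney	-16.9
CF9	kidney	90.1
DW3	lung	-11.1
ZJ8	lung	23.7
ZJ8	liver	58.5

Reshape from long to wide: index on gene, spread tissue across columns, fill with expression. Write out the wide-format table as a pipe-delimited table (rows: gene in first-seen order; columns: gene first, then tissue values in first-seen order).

| gene | skin | lung | liver | kidney |
| SR7 | 94.5 | 72.8 | 14.8 | -16.9 |
| CF9 | -12.5 | -19.1 | 8.6 | 90.1 |
| DW3 | 44.3 | -11.1 | 66.4 | 23.9 |
| ZJ8 | 9.1 | 23.7 | 58.5 | 56.4 |

Columns: gene plus the 4 distinct tissue values (skin, lung, liver, kidney).
For example, row SR7 column skin takes expression=94.5 from the long row (SR7, skin).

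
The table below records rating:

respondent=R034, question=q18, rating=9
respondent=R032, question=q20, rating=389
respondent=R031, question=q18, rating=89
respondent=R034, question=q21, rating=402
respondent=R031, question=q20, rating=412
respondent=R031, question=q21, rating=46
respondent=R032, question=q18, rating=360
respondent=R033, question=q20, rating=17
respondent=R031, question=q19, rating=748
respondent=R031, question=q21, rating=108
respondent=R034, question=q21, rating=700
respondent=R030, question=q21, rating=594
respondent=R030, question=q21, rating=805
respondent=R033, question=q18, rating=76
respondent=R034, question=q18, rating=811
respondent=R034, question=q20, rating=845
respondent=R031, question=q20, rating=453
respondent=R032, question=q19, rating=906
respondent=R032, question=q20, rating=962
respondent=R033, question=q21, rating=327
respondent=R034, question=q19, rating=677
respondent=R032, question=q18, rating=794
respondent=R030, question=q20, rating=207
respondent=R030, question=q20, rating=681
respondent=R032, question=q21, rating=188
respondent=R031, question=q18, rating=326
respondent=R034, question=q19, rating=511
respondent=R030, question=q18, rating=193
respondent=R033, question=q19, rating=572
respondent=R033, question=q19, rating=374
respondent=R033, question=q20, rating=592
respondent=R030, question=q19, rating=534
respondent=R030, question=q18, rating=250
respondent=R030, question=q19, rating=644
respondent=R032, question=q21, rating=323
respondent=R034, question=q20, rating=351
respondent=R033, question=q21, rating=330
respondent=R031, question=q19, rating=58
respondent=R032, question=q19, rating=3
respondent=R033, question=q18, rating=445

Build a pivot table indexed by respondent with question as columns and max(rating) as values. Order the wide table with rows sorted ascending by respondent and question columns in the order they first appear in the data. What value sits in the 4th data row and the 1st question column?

445

With rows sorted ascending by respondent, row 4 is respondent=R033. question columns in first-appearance order: q18, q20, q21, q19; column 1 is q18.
Long rows with respondent=R033, question=q18: max(76, 445) = 445.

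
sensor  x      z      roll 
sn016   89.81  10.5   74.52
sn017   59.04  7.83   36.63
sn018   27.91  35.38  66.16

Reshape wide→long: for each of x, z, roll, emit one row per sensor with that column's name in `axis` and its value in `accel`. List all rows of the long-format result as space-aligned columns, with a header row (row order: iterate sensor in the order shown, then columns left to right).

sensor  axis  accel
sn016   x     89.81
sn016   z     10.5 
sn016   roll  74.52
sn017   x     59.04
sn017   z     7.83 
sn017   roll  36.63
sn018   x     27.91
sn018   z     35.38
sn018   roll  66.16

Each (sensor, column) pair becomes one row: 3 × 3 = 9 rows.
For example, (sn016, x) → accel=89.81.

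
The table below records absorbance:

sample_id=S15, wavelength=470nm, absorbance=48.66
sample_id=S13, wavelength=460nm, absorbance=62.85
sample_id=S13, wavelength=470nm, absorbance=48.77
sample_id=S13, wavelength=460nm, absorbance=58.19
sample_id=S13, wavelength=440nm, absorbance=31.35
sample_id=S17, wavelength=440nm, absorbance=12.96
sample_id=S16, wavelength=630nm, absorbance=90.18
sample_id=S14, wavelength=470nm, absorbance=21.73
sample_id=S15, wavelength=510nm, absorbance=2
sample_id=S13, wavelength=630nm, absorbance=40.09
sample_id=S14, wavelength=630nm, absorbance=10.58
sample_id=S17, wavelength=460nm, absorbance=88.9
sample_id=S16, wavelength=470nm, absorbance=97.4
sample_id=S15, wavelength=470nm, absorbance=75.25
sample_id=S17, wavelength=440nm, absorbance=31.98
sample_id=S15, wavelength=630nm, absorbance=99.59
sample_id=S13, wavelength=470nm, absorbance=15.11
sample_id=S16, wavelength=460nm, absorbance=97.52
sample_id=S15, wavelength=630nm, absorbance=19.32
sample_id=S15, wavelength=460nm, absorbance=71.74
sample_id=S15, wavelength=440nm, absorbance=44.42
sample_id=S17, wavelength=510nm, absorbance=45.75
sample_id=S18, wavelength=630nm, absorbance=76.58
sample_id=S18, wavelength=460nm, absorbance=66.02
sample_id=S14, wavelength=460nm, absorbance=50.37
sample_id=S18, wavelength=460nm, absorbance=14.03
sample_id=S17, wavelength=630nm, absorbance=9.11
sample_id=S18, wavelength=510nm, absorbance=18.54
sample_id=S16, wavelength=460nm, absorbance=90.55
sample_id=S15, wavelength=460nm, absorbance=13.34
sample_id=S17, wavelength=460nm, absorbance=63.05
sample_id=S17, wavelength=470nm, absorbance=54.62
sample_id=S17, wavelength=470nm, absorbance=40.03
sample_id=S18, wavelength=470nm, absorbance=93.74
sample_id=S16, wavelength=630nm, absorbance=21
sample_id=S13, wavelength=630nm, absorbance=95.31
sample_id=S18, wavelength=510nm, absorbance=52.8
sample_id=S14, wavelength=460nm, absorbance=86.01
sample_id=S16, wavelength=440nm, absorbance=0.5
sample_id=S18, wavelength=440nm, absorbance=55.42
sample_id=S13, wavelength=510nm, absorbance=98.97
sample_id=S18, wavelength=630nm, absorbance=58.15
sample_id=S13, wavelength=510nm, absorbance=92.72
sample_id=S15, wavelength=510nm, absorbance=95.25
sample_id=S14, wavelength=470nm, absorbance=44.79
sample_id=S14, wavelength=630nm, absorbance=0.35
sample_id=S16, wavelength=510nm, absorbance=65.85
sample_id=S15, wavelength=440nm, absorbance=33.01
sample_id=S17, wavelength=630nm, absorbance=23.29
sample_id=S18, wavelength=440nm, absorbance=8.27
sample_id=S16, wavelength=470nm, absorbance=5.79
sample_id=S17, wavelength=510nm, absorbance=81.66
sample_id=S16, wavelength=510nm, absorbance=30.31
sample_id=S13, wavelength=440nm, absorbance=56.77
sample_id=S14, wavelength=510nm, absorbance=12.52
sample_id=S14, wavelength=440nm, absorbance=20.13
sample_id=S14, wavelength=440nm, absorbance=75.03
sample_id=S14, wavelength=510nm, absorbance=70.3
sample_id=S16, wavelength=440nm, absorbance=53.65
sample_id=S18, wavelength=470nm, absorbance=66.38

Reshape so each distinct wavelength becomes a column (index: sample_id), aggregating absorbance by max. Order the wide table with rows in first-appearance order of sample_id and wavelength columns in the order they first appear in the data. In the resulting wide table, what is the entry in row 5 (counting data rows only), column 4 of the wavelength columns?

10.58

With rows in first-appearance order of sample_id, row 5 is sample_id=S14. wavelength columns in first-appearance order: 470nm, 460nm, 440nm, 630nm, 510nm; column 4 is 630nm.
Long rows with sample_id=S14, wavelength=630nm: max(10.58, 0.35) = 10.58.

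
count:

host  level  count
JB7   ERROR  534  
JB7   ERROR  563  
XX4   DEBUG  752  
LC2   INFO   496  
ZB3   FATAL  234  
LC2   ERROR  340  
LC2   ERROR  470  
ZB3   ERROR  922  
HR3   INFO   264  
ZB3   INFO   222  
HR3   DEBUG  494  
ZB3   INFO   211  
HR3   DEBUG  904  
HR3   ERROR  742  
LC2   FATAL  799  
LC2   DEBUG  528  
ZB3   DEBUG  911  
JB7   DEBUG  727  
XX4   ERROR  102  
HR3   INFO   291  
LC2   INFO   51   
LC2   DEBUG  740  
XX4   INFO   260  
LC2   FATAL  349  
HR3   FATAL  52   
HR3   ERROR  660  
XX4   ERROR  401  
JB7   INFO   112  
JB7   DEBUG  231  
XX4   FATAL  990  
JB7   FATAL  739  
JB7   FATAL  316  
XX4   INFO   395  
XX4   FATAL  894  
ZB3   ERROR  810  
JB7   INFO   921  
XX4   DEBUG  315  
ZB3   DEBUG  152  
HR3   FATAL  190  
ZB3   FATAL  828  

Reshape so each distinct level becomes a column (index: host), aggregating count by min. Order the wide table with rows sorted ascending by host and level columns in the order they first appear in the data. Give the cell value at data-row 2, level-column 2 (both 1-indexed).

With rows sorted ascending by host, row 2 is host=JB7. level columns in first-appearance order: ERROR, DEBUG, INFO, FATAL; column 2 is DEBUG.
Long rows with host=JB7, level=DEBUG: min(727, 231) = 231.

231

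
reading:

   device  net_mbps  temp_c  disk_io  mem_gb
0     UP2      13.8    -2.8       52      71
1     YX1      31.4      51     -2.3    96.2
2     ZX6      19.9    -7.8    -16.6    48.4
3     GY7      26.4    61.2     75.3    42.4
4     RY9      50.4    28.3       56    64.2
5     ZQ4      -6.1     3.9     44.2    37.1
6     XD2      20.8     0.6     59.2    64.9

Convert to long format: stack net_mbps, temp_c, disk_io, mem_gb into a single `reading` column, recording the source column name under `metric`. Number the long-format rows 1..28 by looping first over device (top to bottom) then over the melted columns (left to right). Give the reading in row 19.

56

28 rows total (7 × 4). Row 19: index ⌊(19-1)/4⌋ = 4 into device → RY9; (19-1) mod 4 = 2 into the melted columns → disk_io.
So row 19 is (RY9, disk_io, 56); reading = 56.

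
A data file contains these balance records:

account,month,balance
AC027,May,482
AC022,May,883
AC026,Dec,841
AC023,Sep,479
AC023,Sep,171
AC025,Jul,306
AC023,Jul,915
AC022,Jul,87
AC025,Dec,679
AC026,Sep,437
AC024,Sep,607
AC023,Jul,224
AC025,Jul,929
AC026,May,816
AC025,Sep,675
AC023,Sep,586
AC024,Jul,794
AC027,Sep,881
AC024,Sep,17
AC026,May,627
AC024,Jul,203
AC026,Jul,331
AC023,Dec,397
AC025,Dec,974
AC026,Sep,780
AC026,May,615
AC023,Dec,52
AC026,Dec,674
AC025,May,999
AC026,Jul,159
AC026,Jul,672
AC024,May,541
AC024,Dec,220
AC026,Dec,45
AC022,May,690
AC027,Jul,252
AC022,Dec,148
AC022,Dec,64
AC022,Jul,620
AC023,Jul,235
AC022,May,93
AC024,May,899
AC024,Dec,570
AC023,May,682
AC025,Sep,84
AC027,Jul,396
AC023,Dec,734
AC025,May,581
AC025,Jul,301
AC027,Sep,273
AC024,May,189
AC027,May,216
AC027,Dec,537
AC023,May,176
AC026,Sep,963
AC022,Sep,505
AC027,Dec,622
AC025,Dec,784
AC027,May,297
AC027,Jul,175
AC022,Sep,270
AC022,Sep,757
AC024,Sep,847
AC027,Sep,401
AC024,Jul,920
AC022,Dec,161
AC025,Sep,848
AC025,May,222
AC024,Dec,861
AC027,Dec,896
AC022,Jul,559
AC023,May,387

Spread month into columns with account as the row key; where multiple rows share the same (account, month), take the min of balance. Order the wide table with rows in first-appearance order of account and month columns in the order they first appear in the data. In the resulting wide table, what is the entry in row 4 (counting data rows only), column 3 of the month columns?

171

With rows in first-appearance order of account, row 4 is account=AC023. month columns in first-appearance order: May, Dec, Sep, Jul; column 3 is Sep.
Long rows with account=AC023, month=Sep: min(479, 171, 586) = 171.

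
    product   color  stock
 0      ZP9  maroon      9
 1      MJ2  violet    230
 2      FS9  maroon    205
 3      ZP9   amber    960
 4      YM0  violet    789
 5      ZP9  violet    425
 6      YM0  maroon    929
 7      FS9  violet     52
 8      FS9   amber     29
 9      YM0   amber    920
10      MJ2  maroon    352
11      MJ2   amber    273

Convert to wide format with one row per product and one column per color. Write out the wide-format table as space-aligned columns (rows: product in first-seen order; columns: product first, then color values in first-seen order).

product  maroon  violet  amber
ZP9      9       425     960  
MJ2      352     230     273  
FS9      205     52      29   
YM0      929     789     920  

Columns: product plus the 3 distinct color values (maroon, violet, amber).
For example, row ZP9 column maroon takes stock=9 from the long row (ZP9, maroon).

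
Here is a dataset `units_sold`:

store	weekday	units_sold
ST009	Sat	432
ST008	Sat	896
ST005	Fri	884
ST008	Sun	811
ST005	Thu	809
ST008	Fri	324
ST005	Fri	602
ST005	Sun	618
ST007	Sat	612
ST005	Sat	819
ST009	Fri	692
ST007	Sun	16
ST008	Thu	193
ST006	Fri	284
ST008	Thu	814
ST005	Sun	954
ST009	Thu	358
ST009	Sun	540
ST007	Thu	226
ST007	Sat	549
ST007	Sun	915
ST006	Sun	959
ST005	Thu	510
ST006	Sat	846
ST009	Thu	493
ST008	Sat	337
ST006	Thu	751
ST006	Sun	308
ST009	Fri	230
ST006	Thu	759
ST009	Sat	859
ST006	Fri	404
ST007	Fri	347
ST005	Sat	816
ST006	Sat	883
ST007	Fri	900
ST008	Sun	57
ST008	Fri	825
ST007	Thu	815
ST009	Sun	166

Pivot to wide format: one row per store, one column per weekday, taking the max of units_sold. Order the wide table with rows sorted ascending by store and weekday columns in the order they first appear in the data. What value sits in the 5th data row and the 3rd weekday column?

With rows sorted ascending by store, row 5 is store=ST009. weekday columns in first-appearance order: Sat, Fri, Sun, Thu; column 3 is Sun.
Long rows with store=ST009, weekday=Sun: max(540, 166) = 540.

540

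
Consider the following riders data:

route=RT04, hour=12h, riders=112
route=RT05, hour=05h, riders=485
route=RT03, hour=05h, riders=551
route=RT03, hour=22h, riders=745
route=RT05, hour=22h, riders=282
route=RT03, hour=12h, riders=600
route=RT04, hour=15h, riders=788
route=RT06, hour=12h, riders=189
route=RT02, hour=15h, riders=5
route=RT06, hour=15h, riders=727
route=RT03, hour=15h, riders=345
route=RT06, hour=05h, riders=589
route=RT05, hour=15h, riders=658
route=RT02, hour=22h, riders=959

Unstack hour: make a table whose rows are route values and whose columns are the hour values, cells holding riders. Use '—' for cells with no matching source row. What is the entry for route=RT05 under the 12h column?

—

No long-format row has route=RT05 and hour=12h, so the cell is —.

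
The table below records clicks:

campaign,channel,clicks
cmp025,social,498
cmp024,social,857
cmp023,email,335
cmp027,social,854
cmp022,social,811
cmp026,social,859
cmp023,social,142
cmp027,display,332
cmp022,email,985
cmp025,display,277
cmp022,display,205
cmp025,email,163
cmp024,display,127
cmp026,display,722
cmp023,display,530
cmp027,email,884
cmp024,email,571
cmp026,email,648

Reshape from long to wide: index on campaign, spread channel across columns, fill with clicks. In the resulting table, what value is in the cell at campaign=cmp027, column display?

Wide layout: rows indexed by campaign, columns are the 3 distinct channel values (social, email, display).
Cell (campaign=cmp027, channel=display) draws from the long row where campaign=cmp027 and channel=display, which has clicks=332.

332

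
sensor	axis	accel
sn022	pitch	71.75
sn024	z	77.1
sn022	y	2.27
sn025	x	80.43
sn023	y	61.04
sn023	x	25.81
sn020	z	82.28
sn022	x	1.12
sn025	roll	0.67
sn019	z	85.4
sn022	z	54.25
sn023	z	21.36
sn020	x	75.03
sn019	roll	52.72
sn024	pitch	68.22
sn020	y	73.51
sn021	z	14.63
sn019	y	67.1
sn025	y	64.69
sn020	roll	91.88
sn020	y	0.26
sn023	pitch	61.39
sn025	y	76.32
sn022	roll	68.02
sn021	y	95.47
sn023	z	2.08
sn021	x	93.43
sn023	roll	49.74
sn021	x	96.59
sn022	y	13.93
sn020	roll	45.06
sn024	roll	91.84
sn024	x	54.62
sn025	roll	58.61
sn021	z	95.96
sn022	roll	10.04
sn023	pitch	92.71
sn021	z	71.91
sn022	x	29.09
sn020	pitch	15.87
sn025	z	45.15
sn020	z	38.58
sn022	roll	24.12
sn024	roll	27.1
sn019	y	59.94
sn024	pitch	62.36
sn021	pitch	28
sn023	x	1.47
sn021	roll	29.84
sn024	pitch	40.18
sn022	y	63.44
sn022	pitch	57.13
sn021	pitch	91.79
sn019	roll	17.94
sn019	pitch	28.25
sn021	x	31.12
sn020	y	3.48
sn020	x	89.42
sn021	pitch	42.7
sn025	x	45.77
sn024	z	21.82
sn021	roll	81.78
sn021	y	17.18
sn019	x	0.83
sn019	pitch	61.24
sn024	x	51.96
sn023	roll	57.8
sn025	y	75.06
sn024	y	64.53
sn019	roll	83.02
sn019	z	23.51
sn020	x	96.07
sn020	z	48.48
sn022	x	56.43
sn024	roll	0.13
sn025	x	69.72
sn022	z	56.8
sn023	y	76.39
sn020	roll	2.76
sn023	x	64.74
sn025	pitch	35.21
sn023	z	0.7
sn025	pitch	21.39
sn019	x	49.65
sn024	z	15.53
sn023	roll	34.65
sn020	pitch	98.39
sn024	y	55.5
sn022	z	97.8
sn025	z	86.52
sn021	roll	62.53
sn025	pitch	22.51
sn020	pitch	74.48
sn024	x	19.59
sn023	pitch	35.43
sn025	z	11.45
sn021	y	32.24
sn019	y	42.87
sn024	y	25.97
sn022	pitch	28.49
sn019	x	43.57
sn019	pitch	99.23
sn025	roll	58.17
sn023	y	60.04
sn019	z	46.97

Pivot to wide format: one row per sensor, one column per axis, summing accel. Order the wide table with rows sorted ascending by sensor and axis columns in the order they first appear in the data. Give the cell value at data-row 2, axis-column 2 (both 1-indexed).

169.34

With rows sorted ascending by sensor, row 2 is sensor=sn020. axis columns in first-appearance order: pitch, z, y, x, roll; column 2 is z.
Long rows with sensor=sn020, axis=z: 82.28 + 38.58 + 48.48 = 169.34.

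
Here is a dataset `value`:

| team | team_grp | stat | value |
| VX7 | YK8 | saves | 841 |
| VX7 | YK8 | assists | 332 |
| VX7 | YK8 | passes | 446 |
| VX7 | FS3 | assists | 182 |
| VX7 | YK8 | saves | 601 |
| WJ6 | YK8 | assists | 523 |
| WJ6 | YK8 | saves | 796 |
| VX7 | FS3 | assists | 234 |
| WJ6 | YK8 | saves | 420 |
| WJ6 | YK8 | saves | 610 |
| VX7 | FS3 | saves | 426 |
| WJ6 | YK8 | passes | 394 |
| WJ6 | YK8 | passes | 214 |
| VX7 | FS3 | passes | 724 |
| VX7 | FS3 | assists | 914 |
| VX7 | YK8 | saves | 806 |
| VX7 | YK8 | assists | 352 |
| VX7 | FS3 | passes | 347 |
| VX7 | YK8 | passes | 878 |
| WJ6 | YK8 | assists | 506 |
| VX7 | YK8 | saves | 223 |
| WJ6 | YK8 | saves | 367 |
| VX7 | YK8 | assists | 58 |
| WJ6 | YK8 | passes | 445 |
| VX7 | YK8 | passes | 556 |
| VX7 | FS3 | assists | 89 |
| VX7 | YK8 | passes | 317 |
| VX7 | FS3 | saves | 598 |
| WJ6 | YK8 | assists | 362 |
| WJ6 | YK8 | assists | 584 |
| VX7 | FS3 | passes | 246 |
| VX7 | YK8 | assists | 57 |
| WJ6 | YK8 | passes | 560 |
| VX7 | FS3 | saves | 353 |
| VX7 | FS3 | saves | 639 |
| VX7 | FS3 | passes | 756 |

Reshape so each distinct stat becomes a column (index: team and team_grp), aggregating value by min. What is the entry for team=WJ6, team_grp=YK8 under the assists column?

Rows with team=WJ6, team_grp=YK8 and stat=assists: value values are 523, 506, 362, 584.
min(523, 506, 362, 584) = 362.

362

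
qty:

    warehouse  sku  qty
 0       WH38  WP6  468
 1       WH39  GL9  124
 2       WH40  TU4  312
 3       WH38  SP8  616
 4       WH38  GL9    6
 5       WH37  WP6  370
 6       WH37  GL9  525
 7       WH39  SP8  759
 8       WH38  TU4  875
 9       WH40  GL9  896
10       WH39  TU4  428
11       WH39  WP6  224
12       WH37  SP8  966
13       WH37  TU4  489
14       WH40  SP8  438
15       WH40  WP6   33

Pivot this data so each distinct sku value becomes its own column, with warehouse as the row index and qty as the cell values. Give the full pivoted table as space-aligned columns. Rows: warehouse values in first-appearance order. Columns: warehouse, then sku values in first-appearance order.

warehouse  WP6  GL9  TU4  SP8
WH38       468  6    875  616
WH39       224  124  428  759
WH40       33   896  312  438
WH37       370  525  489  966

Columns: warehouse plus the 4 distinct sku values (WP6, GL9, TU4, SP8).
For example, row WH38 column WP6 takes qty=468 from the long row (WH38, WP6).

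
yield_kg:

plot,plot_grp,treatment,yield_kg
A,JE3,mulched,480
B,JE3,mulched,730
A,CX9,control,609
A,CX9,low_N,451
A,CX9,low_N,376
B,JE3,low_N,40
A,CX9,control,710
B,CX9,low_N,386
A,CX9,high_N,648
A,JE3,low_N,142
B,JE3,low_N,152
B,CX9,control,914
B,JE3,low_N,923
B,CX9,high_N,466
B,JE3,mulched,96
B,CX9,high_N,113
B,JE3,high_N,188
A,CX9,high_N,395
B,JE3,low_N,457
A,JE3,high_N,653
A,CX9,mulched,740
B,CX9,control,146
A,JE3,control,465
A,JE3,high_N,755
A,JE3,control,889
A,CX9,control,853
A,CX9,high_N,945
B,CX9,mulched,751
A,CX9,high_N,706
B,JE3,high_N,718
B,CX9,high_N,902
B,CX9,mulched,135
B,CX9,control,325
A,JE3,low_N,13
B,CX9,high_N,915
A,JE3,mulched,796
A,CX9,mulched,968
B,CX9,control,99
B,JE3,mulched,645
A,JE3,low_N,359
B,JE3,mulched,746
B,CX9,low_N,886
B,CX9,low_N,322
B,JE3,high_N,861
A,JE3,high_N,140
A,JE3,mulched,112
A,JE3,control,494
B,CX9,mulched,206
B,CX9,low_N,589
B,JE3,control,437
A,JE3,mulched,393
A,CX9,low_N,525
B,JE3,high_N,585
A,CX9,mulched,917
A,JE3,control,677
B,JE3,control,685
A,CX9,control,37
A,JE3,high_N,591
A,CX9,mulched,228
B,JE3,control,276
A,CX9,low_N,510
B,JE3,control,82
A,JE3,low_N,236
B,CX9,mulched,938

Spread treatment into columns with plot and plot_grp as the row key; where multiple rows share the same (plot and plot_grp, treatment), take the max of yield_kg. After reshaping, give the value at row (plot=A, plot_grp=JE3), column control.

889

Rows with plot=A, plot_grp=JE3 and treatment=control: yield_kg values are 465, 889, 494, 677.
max(465, 889, 494, 677) = 889.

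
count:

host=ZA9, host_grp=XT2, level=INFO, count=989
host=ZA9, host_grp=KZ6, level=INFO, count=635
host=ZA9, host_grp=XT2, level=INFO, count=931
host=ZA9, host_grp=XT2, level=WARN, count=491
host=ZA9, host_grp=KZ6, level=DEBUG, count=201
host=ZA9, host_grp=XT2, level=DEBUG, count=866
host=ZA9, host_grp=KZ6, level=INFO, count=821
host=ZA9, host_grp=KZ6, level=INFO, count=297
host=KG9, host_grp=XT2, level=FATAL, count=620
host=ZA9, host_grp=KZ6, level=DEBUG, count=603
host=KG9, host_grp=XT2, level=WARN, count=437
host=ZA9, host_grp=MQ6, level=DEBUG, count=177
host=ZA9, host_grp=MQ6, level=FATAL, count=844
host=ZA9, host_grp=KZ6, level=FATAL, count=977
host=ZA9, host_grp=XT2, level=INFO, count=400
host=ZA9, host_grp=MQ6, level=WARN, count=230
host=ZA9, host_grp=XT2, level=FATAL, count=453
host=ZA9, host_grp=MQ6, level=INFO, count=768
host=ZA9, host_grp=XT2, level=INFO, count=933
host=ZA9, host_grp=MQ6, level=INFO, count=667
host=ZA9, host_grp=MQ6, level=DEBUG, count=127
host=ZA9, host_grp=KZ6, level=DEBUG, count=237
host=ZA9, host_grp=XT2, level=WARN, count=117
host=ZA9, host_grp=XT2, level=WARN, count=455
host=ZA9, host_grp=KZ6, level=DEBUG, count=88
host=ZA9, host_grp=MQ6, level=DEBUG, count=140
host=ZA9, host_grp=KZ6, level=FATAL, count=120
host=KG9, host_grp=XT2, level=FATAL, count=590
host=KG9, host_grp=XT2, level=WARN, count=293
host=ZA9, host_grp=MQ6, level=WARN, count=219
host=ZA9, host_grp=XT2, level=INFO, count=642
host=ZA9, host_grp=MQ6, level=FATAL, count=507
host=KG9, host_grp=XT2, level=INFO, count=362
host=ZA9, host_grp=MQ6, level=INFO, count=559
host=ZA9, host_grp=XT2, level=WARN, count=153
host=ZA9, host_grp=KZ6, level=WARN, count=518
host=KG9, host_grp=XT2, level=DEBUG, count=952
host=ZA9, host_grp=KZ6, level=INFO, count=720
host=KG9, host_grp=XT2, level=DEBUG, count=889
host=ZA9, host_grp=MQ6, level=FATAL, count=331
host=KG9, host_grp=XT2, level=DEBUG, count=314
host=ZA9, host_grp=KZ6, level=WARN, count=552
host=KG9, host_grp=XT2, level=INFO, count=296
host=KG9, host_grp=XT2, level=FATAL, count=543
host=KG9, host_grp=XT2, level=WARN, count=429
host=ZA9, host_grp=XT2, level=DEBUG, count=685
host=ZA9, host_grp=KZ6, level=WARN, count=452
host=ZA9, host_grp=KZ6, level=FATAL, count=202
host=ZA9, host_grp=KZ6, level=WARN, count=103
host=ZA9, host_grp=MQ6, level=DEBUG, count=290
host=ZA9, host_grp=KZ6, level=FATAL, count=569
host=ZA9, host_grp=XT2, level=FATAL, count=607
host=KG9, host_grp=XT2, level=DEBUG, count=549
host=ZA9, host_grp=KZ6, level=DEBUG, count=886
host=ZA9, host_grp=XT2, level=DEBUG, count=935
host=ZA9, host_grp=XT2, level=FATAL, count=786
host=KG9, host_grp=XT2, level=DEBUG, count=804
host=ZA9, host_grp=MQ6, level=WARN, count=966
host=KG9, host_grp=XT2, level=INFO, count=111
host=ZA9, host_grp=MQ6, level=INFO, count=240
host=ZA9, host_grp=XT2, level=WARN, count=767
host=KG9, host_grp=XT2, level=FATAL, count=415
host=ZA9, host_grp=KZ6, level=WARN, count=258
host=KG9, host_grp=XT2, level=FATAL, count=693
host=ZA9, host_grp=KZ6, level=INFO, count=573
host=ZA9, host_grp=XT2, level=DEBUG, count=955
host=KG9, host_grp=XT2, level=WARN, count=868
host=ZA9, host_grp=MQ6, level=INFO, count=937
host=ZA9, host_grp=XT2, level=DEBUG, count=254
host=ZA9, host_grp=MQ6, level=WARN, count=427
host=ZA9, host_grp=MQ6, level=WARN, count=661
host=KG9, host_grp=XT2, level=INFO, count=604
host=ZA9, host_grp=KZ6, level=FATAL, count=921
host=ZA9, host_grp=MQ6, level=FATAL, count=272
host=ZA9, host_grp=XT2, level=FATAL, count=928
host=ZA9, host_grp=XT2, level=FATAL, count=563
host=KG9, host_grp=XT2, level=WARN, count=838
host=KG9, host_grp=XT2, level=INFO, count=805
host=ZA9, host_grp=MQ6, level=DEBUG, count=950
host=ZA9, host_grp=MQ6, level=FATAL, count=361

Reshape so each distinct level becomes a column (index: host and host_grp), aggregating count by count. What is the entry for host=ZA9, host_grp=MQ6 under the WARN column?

Rows with host=ZA9, host_grp=MQ6 and level=WARN: count values are 230, 219, 966, 427, 661.
5 rows match — count = 5.

5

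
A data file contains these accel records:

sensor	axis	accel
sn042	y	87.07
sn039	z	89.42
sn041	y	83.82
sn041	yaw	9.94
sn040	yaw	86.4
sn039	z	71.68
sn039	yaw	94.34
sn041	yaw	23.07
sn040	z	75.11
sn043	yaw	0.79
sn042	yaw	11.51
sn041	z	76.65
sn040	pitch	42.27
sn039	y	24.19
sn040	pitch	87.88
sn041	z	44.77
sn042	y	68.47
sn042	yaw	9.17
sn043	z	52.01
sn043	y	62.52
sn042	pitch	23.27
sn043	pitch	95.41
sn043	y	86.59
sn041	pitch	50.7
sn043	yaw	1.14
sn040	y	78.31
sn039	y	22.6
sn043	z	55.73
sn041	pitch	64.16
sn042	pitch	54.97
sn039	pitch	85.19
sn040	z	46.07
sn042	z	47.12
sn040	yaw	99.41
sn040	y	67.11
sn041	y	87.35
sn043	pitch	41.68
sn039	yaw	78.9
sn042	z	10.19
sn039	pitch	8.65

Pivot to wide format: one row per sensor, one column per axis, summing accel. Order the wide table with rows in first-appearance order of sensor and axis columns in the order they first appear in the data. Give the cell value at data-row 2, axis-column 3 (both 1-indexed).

With rows in first-appearance order of sensor, row 2 is sensor=sn039. axis columns in first-appearance order: y, z, yaw, pitch; column 3 is yaw.
Long rows with sensor=sn039, axis=yaw: 94.34 + 78.9 = 173.24.

173.24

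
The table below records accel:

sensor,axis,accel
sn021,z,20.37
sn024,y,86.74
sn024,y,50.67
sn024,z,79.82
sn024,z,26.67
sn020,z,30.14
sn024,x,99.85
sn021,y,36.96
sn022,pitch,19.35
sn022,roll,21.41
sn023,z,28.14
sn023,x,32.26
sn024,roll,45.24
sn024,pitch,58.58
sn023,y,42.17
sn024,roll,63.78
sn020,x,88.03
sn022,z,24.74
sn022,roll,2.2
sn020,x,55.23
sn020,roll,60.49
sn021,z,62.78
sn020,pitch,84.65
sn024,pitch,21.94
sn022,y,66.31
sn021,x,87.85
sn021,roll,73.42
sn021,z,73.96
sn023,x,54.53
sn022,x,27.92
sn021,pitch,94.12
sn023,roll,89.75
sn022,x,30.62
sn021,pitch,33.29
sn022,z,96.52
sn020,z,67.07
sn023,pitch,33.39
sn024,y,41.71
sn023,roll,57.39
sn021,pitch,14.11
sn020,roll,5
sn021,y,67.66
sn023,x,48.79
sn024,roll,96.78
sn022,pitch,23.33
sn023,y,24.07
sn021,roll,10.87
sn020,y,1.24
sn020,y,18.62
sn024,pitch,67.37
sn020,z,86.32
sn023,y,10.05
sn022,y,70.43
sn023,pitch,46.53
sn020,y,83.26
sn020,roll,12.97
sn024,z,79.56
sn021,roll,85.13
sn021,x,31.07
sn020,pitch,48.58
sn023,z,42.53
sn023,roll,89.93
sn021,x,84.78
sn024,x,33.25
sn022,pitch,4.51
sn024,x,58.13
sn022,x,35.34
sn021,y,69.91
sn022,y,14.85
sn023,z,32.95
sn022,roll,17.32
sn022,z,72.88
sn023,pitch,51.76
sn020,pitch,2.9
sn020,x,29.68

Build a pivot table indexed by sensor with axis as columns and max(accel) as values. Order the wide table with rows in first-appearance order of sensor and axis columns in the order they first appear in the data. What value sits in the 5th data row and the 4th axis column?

51.76

With rows in first-appearance order of sensor, row 5 is sensor=sn023. axis columns in first-appearance order: z, y, x, pitch, roll; column 4 is pitch.
Long rows with sensor=sn023, axis=pitch: max(33.39, 46.53, 51.76) = 51.76.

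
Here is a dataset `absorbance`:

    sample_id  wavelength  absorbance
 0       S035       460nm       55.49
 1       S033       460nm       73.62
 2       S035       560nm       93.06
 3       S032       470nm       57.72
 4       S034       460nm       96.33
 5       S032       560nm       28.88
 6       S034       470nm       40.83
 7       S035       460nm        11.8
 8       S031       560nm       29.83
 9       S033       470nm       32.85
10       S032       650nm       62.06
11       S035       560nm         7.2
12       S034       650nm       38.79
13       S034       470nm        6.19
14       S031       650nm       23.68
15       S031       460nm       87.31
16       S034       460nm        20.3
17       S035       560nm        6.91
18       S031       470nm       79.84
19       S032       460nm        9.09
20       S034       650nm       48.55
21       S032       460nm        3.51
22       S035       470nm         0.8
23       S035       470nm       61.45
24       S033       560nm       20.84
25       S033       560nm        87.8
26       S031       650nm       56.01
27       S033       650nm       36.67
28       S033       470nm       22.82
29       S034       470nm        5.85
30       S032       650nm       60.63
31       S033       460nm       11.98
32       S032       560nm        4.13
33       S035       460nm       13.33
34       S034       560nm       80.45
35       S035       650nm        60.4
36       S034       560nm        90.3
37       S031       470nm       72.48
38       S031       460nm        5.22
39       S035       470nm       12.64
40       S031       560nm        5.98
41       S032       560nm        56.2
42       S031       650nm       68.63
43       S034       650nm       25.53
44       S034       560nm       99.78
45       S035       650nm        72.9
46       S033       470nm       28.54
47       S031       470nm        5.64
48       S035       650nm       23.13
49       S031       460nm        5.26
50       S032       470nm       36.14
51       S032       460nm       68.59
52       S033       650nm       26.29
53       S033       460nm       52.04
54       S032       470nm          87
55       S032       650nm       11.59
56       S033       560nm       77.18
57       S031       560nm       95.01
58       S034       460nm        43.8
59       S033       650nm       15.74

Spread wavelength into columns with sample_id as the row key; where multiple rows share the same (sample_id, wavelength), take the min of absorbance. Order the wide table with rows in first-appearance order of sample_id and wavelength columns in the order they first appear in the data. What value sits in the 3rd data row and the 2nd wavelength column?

With rows in first-appearance order of sample_id, row 3 is sample_id=S032. wavelength columns in first-appearance order: 460nm, 560nm, 470nm, 650nm; column 2 is 560nm.
Long rows with sample_id=S032, wavelength=560nm: min(28.88, 4.13, 56.2) = 4.13.

4.13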